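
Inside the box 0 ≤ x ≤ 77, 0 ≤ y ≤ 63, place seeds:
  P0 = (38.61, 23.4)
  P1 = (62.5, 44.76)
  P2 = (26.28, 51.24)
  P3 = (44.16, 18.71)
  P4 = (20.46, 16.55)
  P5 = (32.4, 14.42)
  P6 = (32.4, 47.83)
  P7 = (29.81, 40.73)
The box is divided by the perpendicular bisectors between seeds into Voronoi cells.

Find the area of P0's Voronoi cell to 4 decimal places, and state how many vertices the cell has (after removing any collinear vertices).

Area of P0's cell: 260.1532 (5 vertices)

1. box [0,77]×[0,63]: [(0, 0) (77, 0) (77, 63) (0, 63)]
2. ⊥bis P0·P1 via (50.555,34.08): [(0, 0) (77, 0) (77, 4.5027) (24.6977, 63) (0, 63)]  |A|=3321.2281
3. ⊥bis P0·P2 via (32.445,37.32): [(0, 22.9505) (0, 0) (77, 0) (77, 4.5027) (43.3428, 42.1465)]  |A|=2195.7833
4. ⊥bis P0·P3 via (41.385,21.055): [(0, 22.9505) (0, 0) (23.5926, 0) (51.4993, 33.0239) (43.3428, 42.1465)]  |A|=1256.5114
5. ⊥bis P0·P4 via (29.535,19.975): [(24.3431, 33.7317) (32.9117, 11.028) (51.4993, 33.0239) (43.3428, 42.1465)]  |A|=426.2222
6. ⊥bis P0·P5 via (35.505,18.91): [(24.3431, 33.7317) (27.9705, 24.1204) (38.0722, 17.1347) (51.4993, 33.0239) (43.3428, 42.1465)]  |A|=377.3533
7. ⊥bis P0·P6 via (35.505,35.615): [(24.6716, 32.8612) (27.9705, 24.1204) (38.0722, 17.1347) (51.4993, 33.0239) (46.6497, 38.4479)]  |A|=317.8199
8. ⊥bis P0·P7 via (34.21,32.065): [(26.4578, 28.1285) (27.9705, 24.1204) (38.0722, 17.1347) (51.4993, 33.0239) (46.6904, 38.4024)]  |A|=260.1532
9. canonical 5-gon: [(26.4578, 28.1285) (27.9705, 24.1204) (38.0722, 17.1347) (51.4993, 33.0239) (46.6904, 38.4024)]
10. shoelace: 260.1532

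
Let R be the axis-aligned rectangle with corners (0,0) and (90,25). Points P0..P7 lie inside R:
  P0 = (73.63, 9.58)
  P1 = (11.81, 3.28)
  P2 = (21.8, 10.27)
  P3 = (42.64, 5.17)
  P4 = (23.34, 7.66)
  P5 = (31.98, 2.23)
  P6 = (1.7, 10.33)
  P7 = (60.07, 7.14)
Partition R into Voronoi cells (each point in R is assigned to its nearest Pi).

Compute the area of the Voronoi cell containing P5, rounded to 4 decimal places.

1. box [0,90]×[0,25]: [(0, 0) (90, 0) (90, 25) (0, 25)]
2. ⊥bis P5·P0 via (52.805,5.905): [(0, 0) (53.8471, 0) (49.4353, 25) (0, 25)]  |A|=1291.0294
3. ⊥bis P5·P1 via (21.895,2.755): [(21.7516, 0) (53.8471, 0) (49.4353, 25) (23.053, 25)]  |A|=730.9719
4. ⊥bis P5·P2 via (26.89,6.25): [(21.9539, 0) (53.8471, 0) (49.4353, 25) (41.6984, 25)]  |A|=495.3757
5. ⊥bis P5·P3 via (37.31,3.7): [(34.0918, 15.3687) (21.9539, 0) (38.3305, 0)]  |A|=125.8435
6. ⊥bis P5·P4 via (27.66,4.945): [(34.1282, 15.2369) (24.5522, 0) (38.3305, 0)]  |A|=104.9687
7. ⊥bis P5·P6 via (16.84,6.28): [(34.1282, 15.2369) (24.5522, 0) (38.3305, 0)]  |A|=104.9687
8. ⊥bis P5·P7 via (46.025,4.685): [(34.1282, 15.2369) (24.5522, 0) (38.3305, 0)]  |A|=104.9687
9. canonical 3-gon: [(34.1282, 15.2369) (24.5522, 0) (38.3305, 0)]
10. shoelace: 104.9687

Area of P5's cell: 104.9687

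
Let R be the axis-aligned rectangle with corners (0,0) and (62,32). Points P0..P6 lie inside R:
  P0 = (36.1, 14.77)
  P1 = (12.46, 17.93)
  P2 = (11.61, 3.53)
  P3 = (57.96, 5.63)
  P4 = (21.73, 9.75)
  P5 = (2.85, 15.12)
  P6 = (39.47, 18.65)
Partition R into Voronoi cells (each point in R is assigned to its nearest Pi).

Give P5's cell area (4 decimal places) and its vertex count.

Area of P5's cell: 163.9174 (4 vertices)

1. box [0,62]×[0,32]: [(0, 0) (62, 0) (62, 32) (0, 32)]
2. ⊥bis P5·P0 via (19.475,14.945): [(0, 0) (19.3177, 0) (19.6545, 32) (0, 32)]  |A|=623.5554
3. ⊥bis P5·P1 via (7.655,16.525): [(0, 0) (12.487, 0) (3.1301, 32) (0, 32)]  |A|=249.8724
4. ⊥bis P5·P2 via (7.23,9.325): [(0, 3.8604) (9.3023, 10.8913) (3.1301, 32) (0, 32)]  |A|=163.9174
5. ⊥bis P5·P3 via (30.405,10.375): [(0, 3.8604) (9.3023, 10.8913) (3.1301, 32) (0, 32)]  |A|=163.9174
6. ⊥bis P5·P4 via (12.29,12.435): [(0, 3.8604) (9.3023, 10.8913) (3.1301, 32) (0, 32)]  |A|=163.9174
7. ⊥bis P5·P6 via (21.16,16.885): [(0, 3.8604) (9.3023, 10.8913) (3.1301, 32) (0, 32)]  |A|=163.9174
8. canonical 4-gon: [(0, 3.8604) (9.3023, 10.8913) (3.1301, 32) (0, 32)]
9. shoelace: 163.9174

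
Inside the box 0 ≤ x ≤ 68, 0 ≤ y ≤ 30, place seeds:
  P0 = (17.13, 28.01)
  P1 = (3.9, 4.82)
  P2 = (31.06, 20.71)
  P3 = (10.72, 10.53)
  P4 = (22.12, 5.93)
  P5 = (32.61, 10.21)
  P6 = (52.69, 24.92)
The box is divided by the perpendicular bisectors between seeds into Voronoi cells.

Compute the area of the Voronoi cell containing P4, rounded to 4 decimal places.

Area of P4's cell: 177.0588

1. box [0,68]×[0,30]: [(0, 0) (68, 0) (68, 30) (0, 30)]
2. ⊥bis P4·P0 via (19.625,16.97): [(0, 12.5348) (0, 0) (68, 0) (68, 27.9026)]  |A|=1374.8715
3. ⊥bis P4·P1 via (13.01,5.375): [(12.403, 15.3379) (13.3375, 0) (68, 0) (68, 27.9026)]  |A|=1194.8525
4. ⊥bis P4·P2 via (26.59,13.32): [(20.3025, 17.1231) (12.403, 15.3379) (13.3375, 0) (48.6112, 0)]  |A|=363.4129
5. ⊥bis P4·P3 via (16.42,8.23): [(20.3025, 17.1231) (19.9789, 17.05) (13.3062, 0.5132) (13.3375, 0) (48.6112, 0)]  |A|=306.4846
6. ⊥bis P4·P5 via (27.365,8.07): [(24.775, 14.4178) (20.3025, 17.1231) (19.9789, 17.05) (13.3062, 0.5132) (13.3375, 0) (30.6576, 0)]  |A|=177.0588
7. ⊥bis P4·P6 via (37.405,15.425): [(24.775, 14.4178) (20.3025, 17.1231) (19.9789, 17.05) (13.3062, 0.5132) (13.3375, 0) (30.6576, 0)]  |A|=177.0588
8. canonical 6-gon: [(24.775, 14.4178) (20.3025, 17.1231) (19.9789, 17.05) (13.3062, 0.5132) (13.3375, 0) (30.6576, 0)]
9. shoelace: 177.0588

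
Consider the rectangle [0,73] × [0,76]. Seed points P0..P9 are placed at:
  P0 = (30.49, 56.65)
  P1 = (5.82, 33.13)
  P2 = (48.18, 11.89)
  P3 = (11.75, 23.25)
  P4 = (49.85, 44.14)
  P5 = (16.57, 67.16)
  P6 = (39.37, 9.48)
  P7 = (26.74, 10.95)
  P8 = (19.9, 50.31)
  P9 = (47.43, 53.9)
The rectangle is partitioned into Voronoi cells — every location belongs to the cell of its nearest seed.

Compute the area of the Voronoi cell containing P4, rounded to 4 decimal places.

Area of P4's cell: 877.2288

1. box [0,73]×[0,76]: [(0, 0) (73, 0) (73, 76) (0, 76)]
2. ⊥bis P4·P0 via (40.17,50.395): [(7.6059, 0) (73, 0) (73, 76) (56.7154, 76)]  |A|=3103.7923
3. ⊥bis P4·P1 via (27.835,38.635): [(29.1564, 33.3507) (37.4959, 0) (73, 0) (73, 76) (56.7154, 76)]  |A|=2605.3646
4. ⊥bis P4·P2 via (49.015,28.015): [(29.1564, 33.3507) (30.2476, 28.9868) (73, 26.773) (73, 76) (56.7154, 76)]  |A|=1518.4847
5. ⊥bis P4·P3 via (30.8,33.695): [(30.1476, 34.8848) (33.473, 28.8198) (73, 26.773) (73, 76) (56.7154, 76)]  |A|=1505.9814
6. ⊥bis P4·P5 via (33.21,55.65): [(30.1476, 34.8848) (33.473, 28.8198) (73, 26.773) (73, 76) (56.7154, 76)]  |A|=1505.9814
7. ⊥bis P4·P6 via (44.61,26.81): [(30.1476, 34.8848) (32.5807, 30.4472) (38.8909, 28.5393) (73, 26.773) (73, 76) (56.7154, 76)]  |A|=1501.6979
8. ⊥bis P4·P7 via (38.295,27.545): [(30.1476, 34.8848) (31.6259, 32.1886) (35.3136, 29.6209) (38.8909, 28.5393) (73, 26.773) (73, 76) (56.7154, 76)]  |A|=1499.7129
9. ⊥bis P4·P8 via (34.875,47.225): [(33.3555, 39.8491) (31.7584, 32.0964) (35.3136, 29.6209) (38.8909, 28.5393) (73, 26.773) (73, 76) (56.7154, 76)]  |A|=1491.1321
10. ⊥bis P4·P9 via (48.64,49.02): [(37.496, 46.2568) (33.3555, 39.8491) (31.7584, 32.0964) (35.3136, 29.6209) (38.8909, 28.5393) (73, 26.773) (73, 55.0601)]  |A|=877.2288
11. canonical 7-gon: [(37.496, 46.2568) (33.3555, 39.8491) (31.7584, 32.0964) (35.3136, 29.6209) (38.8909, 28.5393) (73, 26.773) (73, 55.0601)]
12. shoelace: 877.2288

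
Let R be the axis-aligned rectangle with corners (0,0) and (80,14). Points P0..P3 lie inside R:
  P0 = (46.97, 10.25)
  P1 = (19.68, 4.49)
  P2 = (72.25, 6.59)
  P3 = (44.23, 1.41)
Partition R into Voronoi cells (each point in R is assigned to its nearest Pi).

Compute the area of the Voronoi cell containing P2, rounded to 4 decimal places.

1. box [0,80]×[0,14]: [(0, 0) (80, 0) (80, 14) (0, 14)]
2. ⊥bis P2·P0 via (59.61,8.42): [(58.391, 0) (80, 0) (80, 14) (60.4179, 14)]  |A|=288.3382
3. ⊥bis P2·P1 via (45.965,5.54): [(58.391, 0) (80, 0) (80, 14) (60.4179, 14)]  |A|=288.3382
4. ⊥bis P2·P3 via (58.24,4): [(58.6494, 1.7853) (58.9795, 0) (80, 0) (80, 14) (60.4179, 14)]  |A|=287.8129
5. canonical 5-gon: [(58.6494, 1.7853) (58.9795, 0) (80, 0) (80, 14) (60.4179, 14)]
6. shoelace: 287.8129

Area of P2's cell: 287.8129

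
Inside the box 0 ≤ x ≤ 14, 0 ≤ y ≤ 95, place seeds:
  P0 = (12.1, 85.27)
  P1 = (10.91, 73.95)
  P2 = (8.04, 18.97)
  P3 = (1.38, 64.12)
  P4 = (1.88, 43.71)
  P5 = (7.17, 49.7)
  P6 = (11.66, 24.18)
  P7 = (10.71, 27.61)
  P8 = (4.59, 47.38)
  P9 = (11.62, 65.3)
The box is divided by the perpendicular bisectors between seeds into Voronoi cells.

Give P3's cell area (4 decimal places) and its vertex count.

Area of P3's cell: 101.3298 (4 vertices)

1. box [0,14]×[0,95]: [(0, 0) (14, 0) (14, 95) (0, 95)]
2. ⊥bis P3·P0 via (6.74,74.695): [(0, 78.1112) (0, 0) (14, 0) (14, 71.0152)]  |A|=1043.885
3. ⊥bis P3·P1 via (6.145,69.035): [(0, 74.9925) (0, 0) (14, 0) (14, 61.4197)]  |A|=954.8853
4. ⊥bis P3·P2 via (4.71,41.545): [(0, 74.9925) (0, 40.8502) (14, 42.9154) (14, 61.4197)]  |A|=368.5262
5. ⊥bis P3·P4 via (1.63,53.915): [(0, 74.9925) (0, 53.8751) (14, 54.218) (14, 61.4197)]  |A|=198.2336
6. ⊥bis P3·P5 via (4.275,56.91): [(0, 74.9925) (0, 55.1935) (14, 60.8148) (14, 61.4197)]  |A|=142.8271
7. ⊥bis P3·P6 via (6.52,44.15): [(0, 74.9925) (0, 55.1935) (14, 60.8148) (14, 61.4197)]  |A|=142.8271
8. ⊥bis P3·P7 via (6.045,45.865): [(0, 74.9925) (0, 55.1935) (14, 60.8148) (14, 61.4197)]  |A|=142.8271
9. ⊥bis P3·P8 via (2.985,55.75): [(0, 74.9925) (0, 55.1935) (14, 60.8148) (14, 61.4197)]  |A|=142.8271
10. ⊥bis P3·P9 via (6.5,64.71): [(5.9836, 69.1915) (0, 74.9925) (0, 55.1935) (7.2607, 58.1088)]  |A|=101.3298
11. canonical 4-gon: [(5.9836, 69.1915) (0, 74.9925) (0, 55.1935) (7.2607, 58.1088)]
12. shoelace: 101.3298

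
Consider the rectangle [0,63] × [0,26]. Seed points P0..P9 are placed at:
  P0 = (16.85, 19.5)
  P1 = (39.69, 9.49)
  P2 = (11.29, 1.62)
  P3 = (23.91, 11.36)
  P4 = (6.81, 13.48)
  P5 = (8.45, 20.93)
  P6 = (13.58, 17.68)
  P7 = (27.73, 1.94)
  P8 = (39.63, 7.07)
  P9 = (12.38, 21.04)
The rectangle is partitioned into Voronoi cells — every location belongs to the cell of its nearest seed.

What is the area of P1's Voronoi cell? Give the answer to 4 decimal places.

Area of P1's cell: 544.5968

1. box [0,63]×[0,26]: [(0, 0) (63, 0) (63, 26) (0, 26)]
2. ⊥bis P1·P0 via (28.27,14.495): [(21.9173, 0) (63, 0) (63, 26) (33.3123, 26)]  |A|=920.0154
3. ⊥bis P1·P2 via (25.49,5.555): [(25.0491, 7.1459) (27.0294, 0) (63, 0) (63, 26) (33.3123, 26)]  |A|=901.7504
4. ⊥bis P1·P3 via (31.8,10.425): [(30.5646, 0) (63, 0) (63, 26) (33.6457, 26)]  |A|=803.2661
5. ⊥bis P1·P4 via (23.25,11.485): [(30.5646, 0) (63, 0) (63, 26) (33.6457, 26)]  |A|=803.2661
6. ⊥bis P1·P5 via (24.07,15.21): [(30.5646, 0) (63, 0) (63, 26) (33.6457, 26)]  |A|=803.2661
7. ⊥bis P1·P6 via (26.635,13.585): [(30.5646, 0) (63, 0) (63, 26) (33.6457, 26)]  |A|=803.2661
8. ⊥bis P1·P7 via (33.71,5.715): [(31.6319, 9.0069) (37.3177, 0) (63, 0) (63, 26) (33.6457, 26)]  |A|=772.8539
9. ⊥bis P1·P8 via (39.66,8.28): [(31.6319, 9.0069) (31.9704, 8.4707) (63, 7.7013) (63, 26) (33.6457, 26)]  |A|=544.5968
10. ⊥bis P1·P9 via (26.035,15.265): [(31.6319, 9.0069) (31.9704, 8.4707) (63, 7.7013) (63, 26) (33.6457, 26)]  |A|=544.5968
11. canonical 5-gon: [(31.6319, 9.0069) (31.9704, 8.4707) (63, 7.7013) (63, 26) (33.6457, 26)]
12. shoelace: 544.5968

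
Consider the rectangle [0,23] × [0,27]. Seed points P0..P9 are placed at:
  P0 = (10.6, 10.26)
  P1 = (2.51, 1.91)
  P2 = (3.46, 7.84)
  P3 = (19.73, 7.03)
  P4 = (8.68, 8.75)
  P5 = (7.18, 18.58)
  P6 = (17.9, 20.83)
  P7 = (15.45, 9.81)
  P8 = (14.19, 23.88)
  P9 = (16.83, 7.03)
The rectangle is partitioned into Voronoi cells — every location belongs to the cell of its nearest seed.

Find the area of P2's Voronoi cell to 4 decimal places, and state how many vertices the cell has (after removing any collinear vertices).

1. box [0,23]×[0,27]: [(0, 0) (23, 0) (23, 27) (0, 27)]
2. ⊥bis P2·P0 via (7.03,9.05): [(0, 0) (10.0974, 0) (0.9461, 27) (0, 27)]  |A|=149.0869
3. ⊥bis P2·P1 via (2.985,4.875): [(0, 5.3532) (8.7585, 3.9501) (0.9461, 27) (0, 27)]  |A|=105.7011
4. ⊥bis P2·P3 via (11.595,7.435): [(0, 5.3532) (8.7585, 3.9501) (0.9461, 27) (0, 27)]  |A|=105.7011
5. ⊥bis P2·P4 via (6.07,8.295): [(0, 5.3532) (6.772, 4.2683) (4.7823, 15.6817) (0.9461, 27) (0, 27)]  |A|=94.6809
6. ⊥bis P2·P5 via (5.32,13.21): [(0, 15.0527) (0, 5.3532) (6.772, 4.2683) (5.2063, 13.2494)]  |A|=54.8097
7. ⊥bis P2·P6 via (10.68,14.335): [(0, 15.0527) (0, 5.3532) (6.772, 4.2683) (5.2063, 13.2494)]  |A|=54.8097
8. ⊥bis P2·P7 via (9.455,8.825): [(0, 15.0527) (0, 5.3532) (6.772, 4.2683) (5.2063, 13.2494)]  |A|=54.8097
9. ⊥bis P2·P8 via (8.825,15.86): [(0, 15.0527) (0, 5.3532) (6.772, 4.2683) (5.2063, 13.2494)]  |A|=54.8097
10. ⊥bis P2·P9 via (10.145,7.435): [(0, 15.0527) (0, 5.3532) (6.772, 4.2683) (5.2063, 13.2494)]  |A|=54.8097
11. canonical 4-gon: [(0, 15.0527) (0, 5.3532) (6.772, 4.2683) (5.2063, 13.2494)]
12. shoelace: 54.8097

Area of P2's cell: 54.8097 (4 vertices)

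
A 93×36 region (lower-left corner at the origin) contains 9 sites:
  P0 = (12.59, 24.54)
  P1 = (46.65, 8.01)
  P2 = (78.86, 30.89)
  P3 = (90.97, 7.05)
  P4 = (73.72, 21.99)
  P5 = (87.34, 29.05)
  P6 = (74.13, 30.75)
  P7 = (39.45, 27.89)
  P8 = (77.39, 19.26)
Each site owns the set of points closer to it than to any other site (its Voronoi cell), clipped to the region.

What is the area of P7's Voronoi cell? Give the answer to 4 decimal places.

Area of P7's cell: 564.7735

1. box [0,93]×[0,36]: [(0, 0) (93, 0) (93, 36) (0, 36)]
2. ⊥bis P7·P0 via (26.02,26.215): [(29.2896, 0) (93, 0) (93, 36) (24.7996, 36)]  |A|=2374.3951
3. ⊥bis P7·P1 via (43.05,17.95): [(27.7423, 12.406) (92.8881, 36) (24.7996, 36)]  |A|=803.241
4. ⊥bis P7·P2 via (59.155,29.39): [(27.7423, 12.406) (59.5704, 23.9332) (58.6518, 36) (24.7996, 36)]  |A|=596.6808
5. ⊥bis P7·P3 via (65.21,17.47): [(27.7423, 12.406) (59.5704, 23.9332) (58.6518, 36) (24.7996, 36)]  |A|=596.6808
6. ⊥bis P7·P4 via (56.585,24.94): [(27.7423, 12.406) (56.2016, 22.7132) (58.4891, 36) (24.7996, 36)]  |A|=574.7144
7. ⊥bis P7·P5 via (63.395,28.47): [(27.7423, 12.406) (56.2016, 22.7132) (58.4891, 36) (24.7996, 36)]  |A|=574.7144
8. ⊥bis P7·P6 via (56.79,29.32): [(27.7423, 12.406) (56.2016, 22.7132) (56.9678, 27.1637) (56.2391, 36) (24.7996, 36)]  |A|=564.7735
9. ⊥bis P7·P8 via (58.42,23.575): [(27.7423, 12.406) (56.2016, 22.7132) (56.9678, 27.1637) (56.2391, 36) (24.7996, 36)]  |A|=564.7735
10. canonical 5-gon: [(27.7423, 12.406) (56.2016, 22.7132) (56.9678, 27.1637) (56.2391, 36) (24.7996, 36)]
11. shoelace: 564.7735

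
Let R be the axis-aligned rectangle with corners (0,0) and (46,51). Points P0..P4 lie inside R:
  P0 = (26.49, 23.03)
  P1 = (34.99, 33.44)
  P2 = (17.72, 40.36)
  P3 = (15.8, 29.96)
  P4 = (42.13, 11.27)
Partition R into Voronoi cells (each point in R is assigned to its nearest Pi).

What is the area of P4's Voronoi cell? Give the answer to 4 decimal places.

1. box [0,46]×[0,51]: [(0, 0) (46, 0) (46, 51) (0, 51)]
2. ⊥bis P4·P0 via (34.31,17.15): [(21.4146, 0) (46, 0) (46, 32.6969)]  |A|=401.9332
3. ⊥bis P4·P1 via (38.56,22.355): [(38.1163, 22.2121) (21.4146, 0) (46, 0) (46, 24.7511)]  |A|=370.612
4. ⊥bis P4·P2 via (29.925,25.815): [(38.1163, 22.2121) (21.4146, 0) (46, 0) (46, 24.7511)]  |A|=370.612
5. ⊥bis P4·P3 via (28.965,20.615): [(38.1163, 22.2121) (21.4146, 0) (46, 0) (46, 24.7511)]  |A|=370.612
6. canonical 4-gon: [(38.1163, 22.2121) (21.4146, 0) (46, 0) (46, 24.7511)]
7. shoelace: 370.612

Area of P4's cell: 370.6120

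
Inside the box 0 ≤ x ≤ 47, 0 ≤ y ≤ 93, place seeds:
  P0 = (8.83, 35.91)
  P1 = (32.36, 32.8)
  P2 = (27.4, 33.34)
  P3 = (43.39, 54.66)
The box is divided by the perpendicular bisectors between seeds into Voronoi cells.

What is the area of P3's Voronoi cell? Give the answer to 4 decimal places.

1. box [0,47]×[0,93]: [(0, 0) (47, 0) (47, 93) (0, 93)]
2. ⊥bis P3·P0 via (26.11,45.285): [(47, 6.7806) (47, 93) (0.223, 93)]  |A|=2016.5455
3. ⊥bis P3·P1 via (37.875,43.73): [(22.837, 51.3178) (47, 39.1258) (47, 93) (0.223, 93)]  |A|=1625.7669
4. ⊥bis P3·P2 via (35.395,44): [(20.9154, 54.8597) (31.3965, 46.9989) (47, 39.1258) (47, 93) (0.223, 93)]  |A|=1614.7581
5. canonical 5-gon: [(20.9154, 54.8597) (31.3965, 46.9989) (47, 39.1258) (47, 93) (0.223, 93)]
6. shoelace: 1614.7581

Area of P3's cell: 1614.7581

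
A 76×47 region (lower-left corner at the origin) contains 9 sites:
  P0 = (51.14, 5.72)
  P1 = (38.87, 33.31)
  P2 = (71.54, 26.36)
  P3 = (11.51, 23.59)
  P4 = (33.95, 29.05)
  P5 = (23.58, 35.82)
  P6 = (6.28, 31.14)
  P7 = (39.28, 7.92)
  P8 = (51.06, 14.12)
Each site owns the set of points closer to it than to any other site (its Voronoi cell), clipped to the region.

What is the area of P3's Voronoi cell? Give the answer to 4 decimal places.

1. box [0,76]×[0,47]: [(0, 0) (76, 0) (76, 47) (0, 47)]
2. ⊥bis P3·P0 via (31.325,14.655): [(0, 0) (24.7168, 0) (45.91, 47) (0, 47)]  |A|=1659.7296
3. ⊥bis P3·P1 via (25.19,28.45): [(0, 0) (24.7168, 0) (30.6347, 13.1242) (18.5999, 47) (0, 47)]  |A|=1197.152
4. ⊥bis P3·P2 via (41.525,24.975): [(0, 0) (24.7168, 0) (30.6347, 13.1242) (18.5999, 47) (0, 47)]  |A|=1197.152
5. ⊥bis P3·P4 via (22.73,26.32): [(0, 0) (24.7168, 0) (27.5859, 6.3628) (17.6982, 47) (0, 47)]  |A|=1086.5057
6. ⊥bis P3·P5 via (17.545,29.705): [(0, 0) (24.7168, 0) (27.5859, 6.3628) (23.2847, 24.0404) (0.0207, 47) (0, 47)]  |A|=883.5719
7. ⊥bis P3·P6 via (8.895,27.365): [(0, 21.2033) (0, 0) (24.7168, 0) (27.5859, 6.3628) (23.2847, 24.0404) (15.3707, 31.8508)]  |A|=685.1579
8. ⊥bis P3·P7 via (25.395,15.755): [(0, 21.2033) (0, 0) (16.5048, 0) (25.3291, 15.6381) (23.2847, 24.0404) (15.3707, 31.8508)]  |A|=600.462
9. ⊥bis P3·P8 via (31.285,18.855): [(0, 21.2033) (0, 0) (16.5048, 0) (25.3291, 15.6381) (23.2847, 24.0404) (15.3707, 31.8508)]  |A|=600.462
10. canonical 6-gon: [(0, 21.2033) (0, 0) (16.5048, 0) (25.3291, 15.6381) (23.2847, 24.0404) (15.3707, 31.8508)]
11. shoelace: 600.462

Area of P3's cell: 600.4620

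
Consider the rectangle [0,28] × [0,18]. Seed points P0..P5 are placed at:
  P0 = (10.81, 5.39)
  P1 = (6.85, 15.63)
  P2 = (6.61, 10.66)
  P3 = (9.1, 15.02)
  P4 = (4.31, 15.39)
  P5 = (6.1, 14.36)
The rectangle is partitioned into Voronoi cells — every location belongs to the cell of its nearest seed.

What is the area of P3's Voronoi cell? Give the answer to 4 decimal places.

Area of P3's cell: 121.2024

1. box [0,28]×[0,18]: [(0, 0) (28, 0) (28, 18) (0, 18)]
2. ⊥bis P3·P0 via (9.955,10.205): [(0, 8.4373) (28, 13.4093) (28, 18) (0, 18)]  |A|=198.1484
3. ⊥bis P3·P1 via (7.975,15.325): [(6.4166, 9.5767) (28, 13.4093) (28, 18) (8.7002, 18)]  |A|=130.8261
4. ⊥bis P3·P2 via (7.855,12.84): [(7.3755, 13.1138) (11.8726, 10.5455) (28, 13.4093) (28, 18) (8.7002, 18)]  |A|=121.6412
5. ⊥bis P3·P4 via (6.705,15.205): [(7.3755, 13.1138) (11.8726, 10.5455) (28, 13.4093) (28, 18) (8.7002, 18)]  |A|=121.6412
6. ⊥bis P3·P5 via (7.6,14.69): [(7.6909, 14.277) (8.0288, 12.7407) (11.8726, 10.5455) (28, 13.4093) (28, 18) (8.7002, 18)]  |A|=121.2024
7. canonical 6-gon: [(7.6909, 14.277) (8.0288, 12.7407) (11.8726, 10.5455) (28, 13.4093) (28, 18) (8.7002, 18)]
8. shoelace: 121.2024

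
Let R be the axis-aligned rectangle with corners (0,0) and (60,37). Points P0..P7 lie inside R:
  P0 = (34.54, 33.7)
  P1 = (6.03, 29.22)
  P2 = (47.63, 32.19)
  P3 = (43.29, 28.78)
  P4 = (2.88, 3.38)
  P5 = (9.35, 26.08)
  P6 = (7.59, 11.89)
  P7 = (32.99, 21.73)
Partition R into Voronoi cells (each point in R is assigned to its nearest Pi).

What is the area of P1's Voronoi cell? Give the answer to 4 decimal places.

1. box [0,60]×[0,37]: [(0, 0) (60, 0) (60, 37) (0, 37)]
2. ⊥bis P1·P0 via (20.285,31.46): [(0, 0) (25.2286, 0) (19.4145, 37) (0, 37)]  |A|=825.8957
3. ⊥bis P1·P2 via (26.83,30.705): [(0, 0) (25.2286, 0) (19.4145, 37) (0, 37)]  |A|=825.8957
4. ⊥bis P1·P3 via (24.66,29): [(0, 0) (24.3175, 0) (24.3812, 5.3923) (19.4145, 37) (0, 37)]  |A|=823.4395
5. ⊥bis P1·P4 via (4.455,16.3): [(0, 16.8431) (23.0229, 14.0365) (19.4145, 37) (0, 37)]  |A|=454.9472
6. ⊥bis P1·P5 via (7.69,27.65): [(0, 19.5192) (16.5331, 37) (0, 37)]  |A|=144.5059
7. ⊥bis P1·P6 via (6.81,20.555): [(0, 19.942) (0.4371, 19.9813) (16.5331, 37) (0, 37)]  |A|=144.4135
8. ⊥bis P1·P7 via (19.51,25.475): [(0, 19.942) (0.4371, 19.9813) (16.5331, 37) (0, 37)]  |A|=144.4135
9. canonical 4-gon: [(0, 19.942) (0.4371, 19.9813) (16.5331, 37) (0, 37)]
10. shoelace: 144.4135

Area of P1's cell: 144.4135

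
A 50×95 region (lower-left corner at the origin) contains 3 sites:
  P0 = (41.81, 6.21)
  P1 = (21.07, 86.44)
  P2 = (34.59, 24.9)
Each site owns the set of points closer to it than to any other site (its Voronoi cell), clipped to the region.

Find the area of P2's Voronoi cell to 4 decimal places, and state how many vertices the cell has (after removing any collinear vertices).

Area of P2's cell: 2229.6231 (4 vertices)

1. box [0,50]×[0,95]: [(0, 0) (50, 0) (50, 95) (0, 95)]
2. ⊥bis P2·P0 via (38.2,15.555): [(0, 0.7982) (50, 20.1134) (50, 95) (0, 95)]  |A|=4227.2099
3. ⊥bis P2·P1 via (27.83,55.67): [(0, 49.5559) (0, 0.7982) (50, 20.1134) (50, 60.5406)]  |A|=2229.6231
4. canonical 4-gon: [(0, 49.5559) (0, 0.7982) (50, 20.1134) (50, 60.5406)]
5. shoelace: 2229.6231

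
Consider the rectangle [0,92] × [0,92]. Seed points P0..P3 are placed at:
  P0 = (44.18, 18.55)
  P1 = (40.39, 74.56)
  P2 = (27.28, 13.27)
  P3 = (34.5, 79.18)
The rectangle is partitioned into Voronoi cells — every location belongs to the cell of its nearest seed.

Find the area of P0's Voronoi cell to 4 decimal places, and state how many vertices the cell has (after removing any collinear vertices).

Area of P0's cell: 2801.8121 (4 vertices)

1. box [0,92]×[0,92]: [(0, 0) (92, 0) (92, 92) (0, 92)]
2. ⊥bis P0·P1 via (42.285,46.555): [(0, 43.6937) (0, 0) (92, 0) (92, 49.919)]  |A|=4306.1871
3. ⊥bis P0·P2 via (35.73,15.91): [(26.4896, 45.4862) (40.7007, 0) (92, 0) (92, 49.919)]  |A|=2801.8121
4. ⊥bis P0·P3 via (39.34,48.865): [(26.4896, 45.4862) (40.7007, 0) (92, 0) (92, 49.919)]  |A|=2801.8121
5. canonical 4-gon: [(26.4896, 45.4862) (40.7007, 0) (92, 0) (92, 49.919)]
6. shoelace: 2801.8121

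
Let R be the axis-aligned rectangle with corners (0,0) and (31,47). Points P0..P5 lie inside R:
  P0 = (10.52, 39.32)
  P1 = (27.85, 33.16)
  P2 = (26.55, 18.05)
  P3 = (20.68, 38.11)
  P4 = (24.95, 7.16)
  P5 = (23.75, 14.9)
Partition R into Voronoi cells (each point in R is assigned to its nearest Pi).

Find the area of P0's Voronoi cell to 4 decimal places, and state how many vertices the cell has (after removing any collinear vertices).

Area of P0's cell: 383.4217 (4 vertices)

1. box [0,31]×[0,47]: [(0, 0) (31, 0) (31, 47) (0, 47)]
2. ⊥bis P0·P1 via (19.185,36.24): [(0, 0) (6.3034, 0) (23.0097, 47) (0, 47)]  |A|=688.8569
3. ⊥bis P0·P2 via (18.535,28.685): [(0, 14.7162) (15.7548, 26.5897) (23.0097, 47) (0, 47)]  |A|=489.129
4. ⊥bis P0·P3 via (15.6,38.715): [(0, 14.7162) (13.9983, 25.2659) (16.5867, 47) (0, 47)]  |A|=406.2071
5. ⊥bis P0·P4 via (17.735,23.24): [(0, 15.2824) (1.8567, 16.1155) (13.9983, 25.2659) (16.5867, 47) (0, 47)]  |A|=405.6814
6. ⊥bis P0·P5 via (17.135,27.11): [(0, 17.8268) (14.0167, 25.4206) (16.5867, 47) (0, 47)]  |A|=383.4217
7. canonical 4-gon: [(0, 17.8268) (14.0167, 25.4206) (16.5867, 47) (0, 47)]
8. shoelace: 383.4217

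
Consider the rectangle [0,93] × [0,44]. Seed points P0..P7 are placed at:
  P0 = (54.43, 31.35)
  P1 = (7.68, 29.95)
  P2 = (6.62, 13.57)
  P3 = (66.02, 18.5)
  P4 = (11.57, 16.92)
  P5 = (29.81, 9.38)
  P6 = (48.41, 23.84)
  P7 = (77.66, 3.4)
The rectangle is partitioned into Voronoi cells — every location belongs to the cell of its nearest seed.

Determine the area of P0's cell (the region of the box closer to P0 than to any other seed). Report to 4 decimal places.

Area of P0's cell: 539.4409

1. box [0,93]×[0,44]: [(0, 0) (93, 0) (93, 44) (0, 44)]
2. ⊥bis P0·P1 via (31.055,30.65): [(31.9729, 0) (93, 0) (93, 44) (30.6552, 44)]  |A|=2714.1824
3. ⊥bis P0·P2 via (30.525,22.46): [(31.3682, 20.1928) (38.8776, 0) (93, 0) (93, 44) (30.6552, 44)]  |A|=2644.4692
4. ⊥bis P0·P3 via (60.225,24.925): [(31.3682, 20.1928) (37.2984, 4.2465) (81.3737, 44) (30.6552, 44)]  |A|=1073.0272
5. ⊥bis P0·P4 via (33,24.135): [(31.0793, 29.84) (39.1375, 5.9053) (81.3737, 44) (30.6552, 44)]  |A|=1018.0322
6. ⊥bis P0·P5 via (42.12,20.365): [(30.9895, 32.8381) (47.9392, 13.8439) (81.3737, 44) (30.6552, 44)]  |A|=856.158
7. ⊥bis P0·P6 via (51.42,27.595): [(57.6492, 22.6017) (81.3737, 44) (30.9546, 44)]  |A|=539.4409
8. ⊥bis P0·P7 via (66.045,17.375): [(57.6492, 22.6017) (81.3737, 44) (30.9546, 44)]  |A|=539.4409
9. canonical 3-gon: [(57.6492, 22.6017) (81.3737, 44) (30.9546, 44)]
10. shoelace: 539.4409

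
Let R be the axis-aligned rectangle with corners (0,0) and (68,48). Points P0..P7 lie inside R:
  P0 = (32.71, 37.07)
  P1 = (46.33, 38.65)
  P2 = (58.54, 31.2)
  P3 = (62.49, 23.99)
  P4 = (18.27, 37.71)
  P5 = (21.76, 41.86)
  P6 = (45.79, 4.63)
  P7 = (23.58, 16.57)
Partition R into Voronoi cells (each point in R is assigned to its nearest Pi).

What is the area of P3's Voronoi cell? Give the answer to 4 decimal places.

1. box [0,68]×[0,48]: [(0, 0) (68, 0) (68, 48) (0, 48)]
2. ⊥bis P3·P0 via (47.6,30.53): [(34.1906, 0) (68, 0) (68, 48) (55.2732, 48)]  |A|=1116.8694
3. ⊥bis P3·P1 via (54.41,31.32): [(41.8808, 17.5089) (34.1906, 0) (68, 0) (68, 46.3005)]  |A|=900.6475
4. ⊥bis P3·P2 via (60.515,27.595): [(41.8099, 17.3474) (34.1906, 0) (68, 0) (68, 31.6957)]  |A|=708.3088
5. ⊥bis P3·P4 via (40.38,30.85): [(41.8099, 17.3474) (34.1906, 0) (68, 0) (68, 31.6957)]  |A|=708.3088
6. ⊥bis P3·P5 via (42.125,32.925): [(41.8099, 17.3474) (34.1906, 0) (68, 0) (68, 31.6957)]  |A|=708.3088
7. ⊥bis P3·P6 via (54.14,14.31): [(47.1972, 20.2989) (68, 2.3543) (68, 31.6957)]  |A|=305.1906
8. ⊥bis P3·P7 via (43.035,20.28): [(47.1972, 20.2989) (68, 2.3543) (68, 31.6957)]  |A|=305.1906
9. canonical 3-gon: [(47.1972, 20.2989) (68, 2.3543) (68, 31.6957)]
10. shoelace: 305.1906

Area of P3's cell: 305.1906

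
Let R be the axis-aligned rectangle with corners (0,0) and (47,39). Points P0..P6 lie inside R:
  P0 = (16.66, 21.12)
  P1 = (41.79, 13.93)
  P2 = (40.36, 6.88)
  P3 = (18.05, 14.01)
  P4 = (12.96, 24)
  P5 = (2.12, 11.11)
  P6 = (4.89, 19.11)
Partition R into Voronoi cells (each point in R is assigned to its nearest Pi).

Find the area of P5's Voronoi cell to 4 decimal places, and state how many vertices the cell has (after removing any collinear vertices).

1. box [0,47]×[0,39]: [(0, 0) (47, 0) (47, 39) (0, 39)]
2. ⊥bis P5·P0 via (9.39,16.115): [(0, 29.7544) (0, 0) (20.4843, 0)]  |A|=304.7493
3. ⊥bis P5·P1 via (21.955,12.52): [(0, 29.7544) (0, 0) (20.4843, 0)]  |A|=304.7493
4. ⊥bis P5·P2 via (21.24,8.995): [(20.2781, 0.2995) (0, 29.7544) (0, 0) (20.245, 0)]  |A|=304.7134
5. ⊥bis P5·P3 via (10.085,12.56): [(9.455, 16.0206) (0, 29.7544) (0, 0) (12.3715, 0)]  |A|=239.7635
6. ⊥bis P5·P4 via (7.54,17.555): [(9.4714, 15.9308) (0, 23.8959) (0, 0) (12.3715, 0)]  |A|=211.7071
7. ⊥bis P5·P6 via (3.505,15.11): [(10.0322, 12.85) (0, 16.3236) (0, 0) (12.3715, 0)]  |A|=161.3676
8. canonical 4-gon: [(10.0322, 12.85) (0, 16.3236) (0, 0) (12.3715, 0)]
9. shoelace: 161.3676

Area of P5's cell: 161.3676 (4 vertices)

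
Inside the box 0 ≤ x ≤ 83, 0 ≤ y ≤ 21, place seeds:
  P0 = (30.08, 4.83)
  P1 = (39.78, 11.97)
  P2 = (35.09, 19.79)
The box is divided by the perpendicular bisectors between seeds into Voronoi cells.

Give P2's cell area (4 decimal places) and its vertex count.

1. box [0,83]×[0,21]: [(0, 0) (83, 0) (83, 21) (0, 21)]
2. ⊥bis P2·P0 via (32.585,12.31): [(69.343, 0) (83, 0) (83, 21) (6.6364, 21)]  |A|=945.2161
3. ⊥bis P2·P1 via (37.435,15.88): [(31.8775, 12.5469) (45.972, 21) (6.6364, 21)]  |A|=166.2531
4. canonical 3-gon: [(31.8775, 12.5469) (45.972, 21) (6.6364, 21)]
5. shoelace: 166.2531

Area of P2's cell: 166.2531 (3 vertices)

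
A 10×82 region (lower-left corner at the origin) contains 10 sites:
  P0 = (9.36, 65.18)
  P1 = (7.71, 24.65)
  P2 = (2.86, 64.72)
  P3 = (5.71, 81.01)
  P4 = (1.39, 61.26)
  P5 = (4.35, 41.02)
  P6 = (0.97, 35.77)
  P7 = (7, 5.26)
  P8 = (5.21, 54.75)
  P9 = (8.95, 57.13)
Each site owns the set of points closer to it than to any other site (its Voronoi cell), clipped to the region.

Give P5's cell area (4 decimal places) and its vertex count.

1. box [0,10]×[0,82]: [(0, 0) (10, 0) (10, 82) (0, 82)]
2. ⊥bis P5·P0 via (6.855,53.1): [(0, 54.5215) (0, 0) (10, 0) (10, 52.4478)]  |A|=534.8467
3. ⊥bis P5·P1 via (6.03,32.835): [(0, 54.5215) (0, 31.5973) (10, 33.6499) (10, 52.4478)]  |A|=208.6108
4. ⊥bis P5·P2 via (3.605,52.87): [(6.95, 53.0803) (0, 52.6434) (0, 31.5973) (10, 33.6499) (10, 52.4478)]  |A|=202.0842
5. ⊥bis P5·P3 via (5.03,61.015): [(6.95, 53.0803) (0, 52.6434) (0, 31.5973) (10, 33.6499) (10, 52.4478)]  |A|=202.0842
6. ⊥bis P5·P4 via (2.87,51.14): [(0, 50.7203) (0, 31.5973) (10, 33.6499) (10, 52.1827)]  |A|=188.2791
7. ⊥bis P5·P6 via (2.66,38.395): [(0, 50.7203) (0, 40.1075) (10, 33.6694) (10, 52.1827)]  |A|=145.6302
8. ⊥bis P5·P7 via (5.675,23.14): [(0, 50.7203) (0, 40.1075) (10, 33.6694) (10, 52.1827)]  |A|=145.6302
9. ⊥bis P5·P8 via (4.78,47.885): [(0, 48.1844) (0, 40.1075) (10, 33.6694) (10, 47.558)]  |A|=109.8273
10. ⊥bis P5·P9 via (6.65,49.075): [(0, 48.1844) (0, 40.1075) (10, 33.6694) (10, 47.558)]  |A|=109.8273
11. canonical 4-gon: [(0, 48.1844) (0, 40.1075) (10, 33.6694) (10, 47.558)]
12. shoelace: 109.8273

Area of P5's cell: 109.8273 (4 vertices)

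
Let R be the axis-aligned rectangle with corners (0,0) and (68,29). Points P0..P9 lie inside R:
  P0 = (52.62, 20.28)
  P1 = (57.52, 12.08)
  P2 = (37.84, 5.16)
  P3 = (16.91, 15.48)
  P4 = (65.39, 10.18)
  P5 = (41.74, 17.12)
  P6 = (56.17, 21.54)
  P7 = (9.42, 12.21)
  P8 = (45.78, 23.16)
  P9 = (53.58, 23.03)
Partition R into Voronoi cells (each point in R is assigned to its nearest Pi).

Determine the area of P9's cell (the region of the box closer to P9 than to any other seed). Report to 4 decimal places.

Area of P9's cell: 48.9718

1. box [0,68]×[0,29]: [(0, 0) (68, 0) (68, 29) (0, 29)]
2. ⊥bis P9·P0 via (53.1,21.655): [(68, 16.4535) (68, 29) (32.0596, 29)]  |A|=225.4621
3. ⊥bis P9·P1 via (55.55,17.555): [(60.1271, 19.2019) (68, 22.0347) (68, 29) (32.0596, 29)]  |A|=203.492
4. ⊥bis P9·P2 via (45.71,14.095): [(60.1271, 19.2019) (68, 22.0347) (68, 29) (32.0596, 29)]  |A|=203.492
5. ⊥bis P9·P3 via (35.245,19.255): [(33.3299, 28.5566) (60.1271, 19.2019) (68, 22.0347) (68, 29) (33.2386, 29)]  |A|=203.2306
6. ⊥bis P9·P4 via (59.485,16.605): [(33.3299, 28.5566) (60.1271, 19.2019) (63.7155, 20.4931) (68, 24.4308) (68, 29) (33.2386, 29)]  |A|=198.0974
7. ⊥bis P9·P5 via (47.66,20.075): [(45.557, 24.2882) (60.1271, 19.2019) (63.7155, 20.4931) (68, 24.4308) (68, 29) (43.205, 29)]  |A|=172.1014
8. ⊥bis P9·P6 via (54.875,22.285): [(45.557, 24.2882) (54.2763, 21.2444) (58.7381, 29) (43.205, 29)]  |A|=77.1968
9. ⊥bis P9·P7 via (31.5,17.62): [(45.557, 24.2882) (54.2763, 21.2444) (58.7381, 29) (43.205, 29)]  |A|=77.1968
10. ⊥bis P9·P8 via (49.68,23.095): [(49.6759, 22.8503) (54.2763, 21.2444) (58.7381, 29) (49.7784, 29)]  |A|=48.9718
11. canonical 4-gon: [(49.6759, 22.8503) (54.2763, 21.2444) (58.7381, 29) (49.7784, 29)]
12. shoelace: 48.9718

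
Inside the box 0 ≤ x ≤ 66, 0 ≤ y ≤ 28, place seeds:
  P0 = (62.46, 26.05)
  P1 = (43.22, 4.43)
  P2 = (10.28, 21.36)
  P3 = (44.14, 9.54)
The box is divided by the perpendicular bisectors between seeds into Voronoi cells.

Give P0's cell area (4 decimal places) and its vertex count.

1. box [0,66]×[0,28]: [(0, 0) (66, 0) (66, 28) (0, 28)]
2. ⊥bis P0·P1 via (52.84,15.24): [(66, 3.5287) (66, 28) (38.5016, 28)]  |A|=336.4611
3. ⊥bis P0·P2 via (36.37,23.705): [(66, 3.5287) (66, 28) (38.5016, 28)]  |A|=336.4611
4. ⊥bis P0·P3 via (53.3,17.795): [(66, 3.7027) (66, 28) (44.1032, 28)]  |A|=266.0161
5. canonical 3-gon: [(66, 3.7027) (66, 28) (44.1032, 28)]
6. shoelace: 266.0161

Area of P0's cell: 266.0161 (3 vertices)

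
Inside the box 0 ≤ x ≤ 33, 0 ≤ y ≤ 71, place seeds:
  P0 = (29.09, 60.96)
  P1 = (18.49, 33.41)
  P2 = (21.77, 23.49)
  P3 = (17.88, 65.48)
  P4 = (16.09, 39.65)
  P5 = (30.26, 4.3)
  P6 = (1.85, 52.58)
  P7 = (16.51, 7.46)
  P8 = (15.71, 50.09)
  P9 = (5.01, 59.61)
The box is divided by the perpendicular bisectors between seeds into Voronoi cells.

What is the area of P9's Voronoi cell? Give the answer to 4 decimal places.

1. box [0,33]×[0,71]: [(0, 0) (33, 0) (33, 71) (0, 71)]
2. ⊥bis P9·P0 via (17.05,60.285): [(0, 0) (20.4298, 0) (16.4493, 71) (0, 71)]  |A|=1309.2062
3. ⊥bis P9·P1 via (11.75,46.51): [(0, 40.4646) (17.652, 49.5466) (16.4493, 71) (0, 71)]  |A|=445.9524
4. ⊥bis P9·P2 via (13.39,41.55): [(0, 40.4646) (17.652, 49.5466) (16.4493, 71) (0, 71)]  |A|=445.9524
5. ⊥bis P9·P3 via (11.445,62.545): [(0, 40.4646) (17.4265, 49.4306) (7.5887, 71) (0, 71)]  |A|=347.9042
6. ⊥bis P9·P4 via (10.55,49.63): [(0, 43.7736) (15.9646, 52.6357) (7.5887, 71) (0, 71)]  |A|=287.01
7. ⊥bis P9·P5 via (17.635,31.955): [(0, 43.7736) (15.9646, 52.6357) (7.5887, 71) (0, 71)]  |A|=287.01
8. ⊥bis P9·P6 via (3.43,56.095): [(0, 57.6368) (13.7996, 51.4339) (15.9646, 52.6357) (7.5887, 71) (0, 71)]  |A|=191.357
9. ⊥bis P9·P7 via (10.76,33.535): [(0, 57.6368) (13.7996, 51.4339) (15.9646, 52.6357) (7.5887, 71) (0, 71)]  |A|=191.357
10. ⊥bis P9·P8 via (10.36,54.85): [(0, 57.6368) (9.1715, 53.5142) (13.3975, 58.264) (7.5887, 71) (0, 71)]  |A|=168.3344
11. canonical 5-gon: [(0, 57.6368) (9.1715, 53.5142) (13.3975, 58.264) (7.5887, 71) (0, 71)]
12. shoelace: 168.3344

Area of P9's cell: 168.3344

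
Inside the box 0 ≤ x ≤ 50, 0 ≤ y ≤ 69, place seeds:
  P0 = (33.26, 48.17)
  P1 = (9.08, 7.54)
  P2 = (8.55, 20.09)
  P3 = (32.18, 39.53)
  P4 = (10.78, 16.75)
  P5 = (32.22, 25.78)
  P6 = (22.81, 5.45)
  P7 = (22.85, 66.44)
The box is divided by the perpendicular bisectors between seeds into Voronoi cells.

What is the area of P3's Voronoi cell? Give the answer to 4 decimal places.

Area of P3's cell: 428.5336

1. box [0,50]×[0,69]: [(0, 0) (50, 0) (50, 69) (0, 69)]
2. ⊥bis P3·P0 via (32.72,43.85): [(0, 47.94) (0, 0) (50, 0) (50, 41.69)]  |A|=2240.75
3. ⊥bis P3·P1 via (20.63,23.535): [(0, 47.94) (0, 38.4319) (50, 2.3269) (50, 41.69)]  |A|=1221.779
4. ⊥bis P3·P2 via (20.365,29.81): [(6.0744, 47.1807) (32.6942, 14.8234) (50, 2.3269) (50, 41.69)]  |A|=978.1802
5. ⊥bis P3·P4 via (21.48,28.14): [(6.0744, 47.1807) (22.6197, 27.0694) (45.4943, 5.5805) (50, 2.3269) (50, 41.69)]  |A|=946.3648
6. ⊥bis P3·P5 via (32.2,32.655): [(6.0744, 47.1807) (18.0583, 32.6139) (50, 32.7068) (50, 41.69)]  |A|=430.498
7. ⊥bis P3·P6 via (27.495,22.49): [(6.0744, 47.1807) (18.0583, 32.6139) (50, 32.7068) (50, 41.69)]  |A|=430.498
8. ⊥bis P3·P7 via (27.515,52.985): [(9.5286, 46.7489) (7.1174, 45.9129) (18.0583, 32.6139) (50, 32.7068) (50, 41.69)]  |A|=428.5336
9. canonical 5-gon: [(9.5286, 46.7489) (7.1174, 45.9129) (18.0583, 32.6139) (50, 32.7068) (50, 41.69)]
10. shoelace: 428.5336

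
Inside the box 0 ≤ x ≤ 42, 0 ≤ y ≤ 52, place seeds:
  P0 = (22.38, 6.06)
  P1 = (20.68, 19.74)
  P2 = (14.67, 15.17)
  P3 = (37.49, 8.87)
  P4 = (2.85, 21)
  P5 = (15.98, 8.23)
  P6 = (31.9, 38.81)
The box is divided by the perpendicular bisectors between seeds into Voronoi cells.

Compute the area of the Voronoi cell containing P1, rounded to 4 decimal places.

Area of P1's cell: 314.0129

1. box [0,42]×[0,52]: [(0, 0) (42, 0) (42, 52) (0, 52)]
2. ⊥bis P1·P0 via (21.53,12.9): [(0, 10.2245) (42, 15.4438) (42, 52) (0, 52)]  |A|=1644.9662
3. ⊥bis P1·P2 via (17.675,17.455): [(0, 40.6994) (21.1724, 12.8556) (42, 15.4438) (42, 52) (0, 52)]  |A|=1322.3529
4. ⊥bis P1·P3 via (29.085,14.305): [(0, 40.6994) (21.1724, 12.8556) (28.7572, 13.7981) (42, 34.2775) (42, 52) (0, 52)]  |A|=1197.6477
5. ⊥bis P1·P4 via (11.765,20.37): [(12.0791, 24.8142) (21.1724, 12.8556) (28.7572, 13.7981) (42, 34.2775) (42, 52) (14.0002, 52)]  |A|=939.0937
6. ⊥bis P1·P5 via (18.33,13.985): [(12.0791, 24.8142) (21.1724, 12.8556) (28.7572, 13.7981) (42, 34.2775) (42, 52) (14.0002, 52)]  |A|=939.0937
7. ⊥bis P1·P6 via (26.29,29.275): [(12.949, 37.1243) (12.0791, 24.8142) (21.1724, 12.8556) (28.7572, 13.7981) (35.327, 23.958)]  |A|=314.0129
8. canonical 5-gon: [(12.949, 37.1243) (12.0791, 24.8142) (21.1724, 12.8556) (28.7572, 13.7981) (35.327, 23.958)]
9. shoelace: 314.0129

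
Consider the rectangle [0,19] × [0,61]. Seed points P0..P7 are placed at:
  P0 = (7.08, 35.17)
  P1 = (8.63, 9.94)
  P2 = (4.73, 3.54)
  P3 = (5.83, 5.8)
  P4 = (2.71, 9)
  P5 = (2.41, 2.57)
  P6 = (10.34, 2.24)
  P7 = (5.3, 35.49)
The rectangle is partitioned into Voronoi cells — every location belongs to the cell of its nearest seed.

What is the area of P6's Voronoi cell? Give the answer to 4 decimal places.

1. box [0,19]×[0,61]: [(0, 0) (19, 0) (19, 61) (0, 61)]
2. ⊥bis P6·P0 via (8.71,18.705): [(0, 17.8427) (0, 0) (19, 0) (19, 19.7237)]  |A|=356.881
3. ⊥bis P6·P1 via (9.485,6.09): [(0, 3.9836) (0, 0) (19, 0) (19, 8.2031)]  |A|=115.7733
4. ⊥bis P6·P2 via (7.535,2.89): [(8.211, 5.8071) (6.8653, 0) (19, 0) (19, 8.2031)]  |A|=79.4851
5. ⊥bis P6·P3 via (8.085,4.02): [(9.7687, 6.153) (7.6771, 3.5033) (6.8653, 0) (19, 0) (19, 8.2031)]  |A|=77.7831
6. ⊥bis P6·P4 via (6.525,5.62): [(9.7687, 6.153) (7.6771, 3.5033) (6.8653, 0) (19, 0) (19, 8.2031)]  |A|=77.7831
7. ⊥bis P6·P5 via (6.375,2.405): [(9.7687, 6.153) (7.6771, 3.5033) (6.8653, 0) (19, 0) (19, 8.2031)]  |A|=77.7831
8. ⊥bis P6·P7 via (7.82,18.865): [(9.7687, 6.153) (7.6771, 3.5033) (6.8653, 0) (19, 0) (19, 8.2031)]  |A|=77.7831
9. canonical 5-gon: [(9.7687, 6.153) (7.6771, 3.5033) (6.8653, 0) (19, 0) (19, 8.2031)]
10. shoelace: 77.7831

Area of P6's cell: 77.7831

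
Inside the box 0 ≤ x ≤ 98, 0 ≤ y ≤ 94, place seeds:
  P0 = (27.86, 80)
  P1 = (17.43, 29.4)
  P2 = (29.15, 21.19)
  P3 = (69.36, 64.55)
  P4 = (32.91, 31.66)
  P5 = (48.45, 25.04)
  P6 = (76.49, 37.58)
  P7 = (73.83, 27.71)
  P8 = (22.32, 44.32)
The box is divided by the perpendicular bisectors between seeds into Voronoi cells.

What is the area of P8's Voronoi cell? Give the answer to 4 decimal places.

Area of P8's cell: 950.5475

1. box [0,98]×[0,94]: [(0, 0) (98, 0) (98, 94) (0, 94)]
2. ⊥bis P8·P0 via (25.09,62.16): [(0, 66.0557) (0, 0) (98, 0) (98, 50.8393)]  |A|=5727.8566
3. ⊥bis P8·P1 via (19.875,36.86): [(0, 66.0557) (0, 43.374) (98, 11.2547) (98, 50.8393)]  |A|=3051.0513
4. ⊥bis P8·P2 via (25.735,32.755): [(90.7764, 51.9609) (0, 66.0557) (0, 43.374) (29.2411, 33.7903)]  |A|=1590.015
5. ⊥bis P8·P3 via (45.84,54.435): [(51.8476, 40.4657) (43.7648, 59.2604) (0, 66.0557) (0, 43.374) (29.2411, 33.7903)]  |A|=1177.7313
6. ⊥bis P8·P4 via (27.615,37.99): [(46.2195, 53.5525) (43.7648, 59.2604) (0, 66.0557) (0, 43.374) (24.4655, 35.3555)]  |A|=950.5475
7. ⊥bis P8·P5 via (35.385,34.68): [(46.2195, 53.5525) (43.7648, 59.2604) (0, 66.0557) (0, 43.374) (24.4655, 35.3555)]  |A|=950.5475
8. ⊥bis P8·P6 via (49.405,40.95): [(46.2195, 53.5525) (43.7648, 59.2604) (0, 66.0557) (0, 43.374) (24.4655, 35.3555)]  |A|=950.5475
9. ⊥bis P8·P7 via (48.075,36.015): [(46.2195, 53.5525) (43.7648, 59.2604) (0, 66.0557) (0, 43.374) (24.4655, 35.3555)]  |A|=950.5475
10. canonical 5-gon: [(46.2195, 53.5525) (43.7648, 59.2604) (0, 66.0557) (0, 43.374) (24.4655, 35.3555)]
11. shoelace: 950.5475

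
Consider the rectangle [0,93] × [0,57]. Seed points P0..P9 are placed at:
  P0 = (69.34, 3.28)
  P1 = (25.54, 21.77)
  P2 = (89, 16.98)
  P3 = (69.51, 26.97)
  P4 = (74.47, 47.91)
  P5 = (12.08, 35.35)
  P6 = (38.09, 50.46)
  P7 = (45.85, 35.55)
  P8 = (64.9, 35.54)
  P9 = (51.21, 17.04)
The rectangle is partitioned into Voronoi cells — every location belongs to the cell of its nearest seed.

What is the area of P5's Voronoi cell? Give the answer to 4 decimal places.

Area of P5's cell: 823.7119

1. box [0,93]×[0,57]: [(0, 0) (93, 0) (93, 57) (0, 57)]
2. ⊥bis P5·P0 via (40.71,19.315): [(0, 0) (29.8921, 0) (61.8165, 57) (0, 57)]  |A|=2613.6954
3. ⊥bis P5·P1 via (18.81,28.56): [(0, 9.9162) (47.5036, 57) (0, 57)]  |A|=1118.3235
4. ⊥bis P5·P2 via (50.54,26.165): [(0, 9.9162) (47.5036, 57) (0, 57)]  |A|=1118.3235
5. ⊥bis P5·P3 via (40.795,31.16): [(0, 9.9162) (44.0687, 53.5955) (44.5655, 57) (0, 57)]  |A|=1113.3222
6. ⊥bis P5·P4 via (43.275,41.63): [(0, 9.9162) (41.3989, 50.9493) (40.1808, 57) (0, 57)]  |A|=1096.1696
7. ⊥bis P5·P6 via (25.085,42.905): [(0, 9.9162) (28.0805, 37.7486) (16.8968, 57) (0, 57)]  |A|=823.7119
8. ⊥bis P5·P7 via (28.965,35.45): [(0, 9.9162) (28.0805, 37.7486) (16.8968, 57) (0, 57)]  |A|=823.7119
9. ⊥bis P5·P8 via (38.49,35.445): [(0, 9.9162) (28.0805, 37.7486) (16.8968, 57) (0, 57)]  |A|=823.7119
10. ⊥bis P5·P9 via (31.645,26.195): [(0, 9.9162) (28.0805, 37.7486) (16.8968, 57) (0, 57)]  |A|=823.7119
11. canonical 4-gon: [(0, 9.9162) (28.0805, 37.7486) (16.8968, 57) (0, 57)]
12. shoelace: 823.7119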